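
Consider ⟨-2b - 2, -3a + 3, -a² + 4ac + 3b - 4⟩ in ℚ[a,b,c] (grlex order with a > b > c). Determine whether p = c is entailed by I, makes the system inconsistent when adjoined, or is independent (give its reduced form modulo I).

First compute the reduced Gröbner basis of I by Buchberger's algorithm.
f_1 = -2b - 2, LT = b.
f_2 = -3a + 3, LT = a.
f_3 = -a² + 4ac + 3b - 4, LT = a².

S(f_2,f_3): lcm = a². S = 4ac - a + 3b - 4.
  leading term ac: subtract (-4/3c)·f_2 from 4ac - a + 3b - 4 → -a + 3b + 4c - 4
  leading term a: subtract (⅓)·f_2 from -a + 3b + 4c - 4 → 3b + 4c - 5
  leading term b: subtract (-3/2)·f_1 from 3b + 4c - 5 → 4c - 8
  leading term c: no divisor's leading term divides it; move 4c to the remainder.
  leading term 1: no divisor's leading term divides it; move -8 to the remainder.
  remainder 4c - 8 ≠ 0; add h_4 = 4c - 8 to the basis.

The other S-polynomials (S(f_1,f_2), S(f_1,f_3), S(f_1,h_4), S(f_2,h_4), S(f_3,h_4)) all reduce to 0 modulo the current basis, so we have a Gröbner basis.
Inter-reduce: drop elements whose leading term is divisible by another's, tail-reduce, and make monic.
Reduced Gröbner basis: {a - 1, b + 1, c - 2}.
Label its elements g_1 = a - 1, g_2 = b + 1, g_3 = c - 2.

Reduce p = c modulo G:
  leading term c: subtract (1)·g_3 from c → 2
  leading term 1: no divisor's leading term divides it; move 2 to the remainder.
  normal form = 2.
The normal form is nonzero, so p ∉ I. Since p minus its normal form lies in I, I + (p) = I + (r) where r = 2; decide whether this ideal is the whole ring.
Here r = 2 is a nonzero constant, hence a unit: 1 ∈ I + (p), the Gröbner basis of I + (p) is {1}, and the enlarged system has no common solution — adjoining p is inconsistent.

Adjoining c makes the ideal the whole ring: the system is inconsistent.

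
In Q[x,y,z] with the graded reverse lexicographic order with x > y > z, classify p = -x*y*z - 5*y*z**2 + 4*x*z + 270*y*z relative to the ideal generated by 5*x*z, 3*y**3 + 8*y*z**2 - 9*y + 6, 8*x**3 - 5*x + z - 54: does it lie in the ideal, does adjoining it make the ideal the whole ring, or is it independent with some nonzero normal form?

First compute the reduced Gröbner basis of I by Buchberger's algorithm.
f_1 = 5*x*z, LT = x*z.
f_2 = 3*y**3 + 8*y*z**2 - 9*y + 6, LT = y**3.
f_3 = 8*x**3 - 5*x + z - 54, LT = x**3.

S(f_1,f_3): lcm = x**3*z. S = 5/8*x*z - 1/8*z**2 + 27/4*z.
  reduce S modulo (f_1, f_2, f_3):
  remainder -1/8*z**2 + 27/4*z ≠ 0; add h_4 = -1/8*z**2 + 27/4*z to the basis.

The other S-polynomials (S(f_1,f_2), S(f_2,f_3), S(f_1,h_4), S(f_2,h_4), S(f_3,h_4)) all reduce to 0 modulo the current basis, so we have a Gröbner basis.
Inter-reduce: drop elements whose leading term is divisible by another's, tail-reduce, and make monic.
Reduced Gröbner basis: {x**3 - 5/8*x + 1/8*z - 27/4, y**3 + 144*y*z - 3*y + 2, x*z, z**2 - 54*z}.
Label its elements g_1 = x**3 - 5/8*x + 1/8*z - 27/4, g_2 = y**3 + 144*y*z - 3*y + 2, g_3 = x*z, g_4 = z**2 - 54*z.

Reduce p = -x*y*z - 5*y*z**2 + 4*x*z + 270*y*z modulo G:
  leading term x*y*z: subtract (-y)·g_3 from -x*y*z - 5*y*z**2 + 4*x*z + 270*y*z → -5*y*z**2 + 4*x*z + 270*y*z
  leading term y*z**2: subtract (-5*y)·g_4 from -5*y*z**2 + 4*x*z + 270*y*z → 4*x*z
  leading term x*z: subtract (4)·g_3 from 4*x*z → 0
  normal form = 0.
Since the normal form is 0, p ∈ I.

The remainder on division by a Gröbner basis is unique — it is the normal form.

-x*y*z - 5*y*z**2 + 4*x*z + 270*y*z lies in I (it reduces to 0).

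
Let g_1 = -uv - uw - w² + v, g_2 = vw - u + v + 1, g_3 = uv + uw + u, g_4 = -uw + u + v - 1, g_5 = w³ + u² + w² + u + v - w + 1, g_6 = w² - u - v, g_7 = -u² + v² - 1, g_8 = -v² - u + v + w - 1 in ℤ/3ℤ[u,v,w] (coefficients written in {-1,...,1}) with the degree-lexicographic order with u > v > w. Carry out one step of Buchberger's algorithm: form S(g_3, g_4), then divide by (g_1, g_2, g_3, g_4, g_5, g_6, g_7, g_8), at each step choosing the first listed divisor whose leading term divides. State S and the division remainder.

S(g_3, g_4) = uw² + uv + uw + v² - v; remainder on division = 0.

lcm(LM(g_3), LM(g_4)) = uvw.
S = (lcm/LT(g_3))·g_3 − (lcm/LT(g_4))·g_4 = uw² + uv + uw + v² - v.
Reduce S modulo (g_1, g_2, g_3, g_4, g_5, g_6, g_7, g_8) in that order:
  leading term uw²: subtract (-w)·g_4 from uw² + uv + uw + v² - v → uv - uw + v² + vw - v - w
  leading term uv: subtract (-1)·g_1 from uv - uw + v² + vw - v - w → uw + v² + vw - w² - w
  leading term uw: subtract (-1)·g_4 from uw + v² + vw - w² - w → v² + vw - w² + u + v - w - 1
  leading term v²: subtract (-1)·g_8 from v² + vw - w² + u + v - w - 1 → vw - w² - v + 1
  leading term vw: subtract (1)·g_2 from vw - w² - v + 1 → -w² + u + v
  leading term w²: subtract (-1)·g_6 from -w² + u + v → 0
The remainder is 0, so this S-polynomial contributes no new basis element.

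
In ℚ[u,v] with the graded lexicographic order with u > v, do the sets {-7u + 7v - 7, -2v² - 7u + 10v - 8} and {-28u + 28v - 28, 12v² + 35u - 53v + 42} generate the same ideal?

For a fixed monomial order, each ideal has a unique reduced Gröbner basis; comparing bases decides equality.
Buchberger on the first generating set:
f_1 = -7u + 7v - 7, LT = u.
f_2 = -2v² - 7u + 10v - 8, LT = v².

The S-polynomials (S(f_1,f_2)) all reduce to 0 modulo the current basis, so we have a Gröbner basis.
Inter-reduce: drop elements whose leading term is divisible by another's, tail-reduce, and make monic.
Reduced Gröbner basis: {v² - 3/2v + ½, u - v + 1}.

Buchberger on the second generating set:
h_1 = -28u + 28v - 28, LT = u.
h_2 = 12v² + 35u - 53v + 42, LT = v².

The S-polynomials (S(h_1,h_2)) all reduce to 0 modulo the current basis, so we have a Gröbner basis.
Inter-reduce: drop elements whose leading term is divisible by another's, tail-reduce, and make monic.
Reduced Gröbner basis: {v² - 3/2v + 7/12, u - v + 1}.

The bases are distinct; the ideals are different.

No, the ideals differ.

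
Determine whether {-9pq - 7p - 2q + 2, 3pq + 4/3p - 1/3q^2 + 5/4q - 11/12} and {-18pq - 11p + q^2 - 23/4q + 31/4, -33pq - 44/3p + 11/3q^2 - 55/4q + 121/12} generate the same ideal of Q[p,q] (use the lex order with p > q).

Since reduced Gröbner bases are canonical representatives of ideals under a given ordering, it suffices to compute and compare them.
Buchberger on the first generating set:
f_1 = -9pq - 7p - 2q + 2, LT = pq.
f_2 = 3pq + 4/3p - 1/3q^2 + 5/4q - 11/12, LT = pq.

S(f_1,f_2): lcm = pq. S = 1/3p + 1/9q^2 - 7/36q + 1/12.
  reduce S modulo (f_1, f_2):
  remainder 1/3p + 1/9q^2 - 7/36q + 1/12 ≠ 0; add g_3 = 1/3p + 1/9q^2 - 7/36q + 1/12 to the basis.

S(f_1,g_3): lcm = pq. S = 7/9p - 1/3q^3 + 7/12q^2 - 1/36q - 2/9.
  reduce S modulo (f_1, f_2, g_3):
  remainder -1/3q^3 + 35/108q^2 + 23/54q - 5/12 ≠ 0; add g_4 = -1/3q^3 + 35/108q^2 + 23/54q - 5/12 to the basis.

The other S-polynomials (S(f_2,g_3), S(f_1,g_4), S(f_2,g_4), S(g_3,g_4)) all reduce to 0 modulo the current basis, so we have a Gröbner basis.
Inter-reduce: drop elements whose leading term is divisible by another's, tail-reduce, and make monic.
Reduced Gröbner basis: {p + 1/3q^2 - 7/12q + 1/4, q^3 - 35/36q^2 - 23/18q + 5/4}.

Buchberger on the second generating set:
h_1 = -18pq - 11p + q^2 - 23/4q + 31/4, LT = pq.
h_2 = -33pq - 44/3p + 11/3q^2 - 55/4q + 121/12, LT = pq.

S(h_1,h_2): lcm = pq. S = 1/6p + 1/18q^2 - 7/72q - 1/8.
  reduce S modulo (h_1, h_2):
  remainder 1/6p + 1/18q^2 - 7/72q - 1/8 ≠ 0; add k_3 = 1/6p + 1/18q^2 - 7/72q - 1/8 to the basis.

S(h_1,k_3): lcm = pq. S = 11/18p - 1/3q^3 + 19/36q^2 + 77/72q - 31/72.
  reduce S modulo (h_1, h_2, k_3):
  remainder -1/3q^3 + 35/108q^2 + 77/54q + 1/36 ≠ 0; add k_4 = -1/3q^3 + 35/108q^2 + 77/54q + 1/36 to the basis.

The other S-polynomials (S(h_2,k_3), S(h_1,k_4), S(h_2,k_4), S(k_3,k_4)) all reduce to 0 modulo the current basis, so we have a Gröbner basis.
Inter-reduce: drop elements whose leading term is divisible by another's, tail-reduce, and make monic.
Reduced Gröbner basis: {p + 1/3q^2 - 7/12q - 3/4, q^3 - 35/36q^2 - 77/18q - 1/12}.

Since the reduced bases disagree, the two ideals are not the same.

No, the ideals differ.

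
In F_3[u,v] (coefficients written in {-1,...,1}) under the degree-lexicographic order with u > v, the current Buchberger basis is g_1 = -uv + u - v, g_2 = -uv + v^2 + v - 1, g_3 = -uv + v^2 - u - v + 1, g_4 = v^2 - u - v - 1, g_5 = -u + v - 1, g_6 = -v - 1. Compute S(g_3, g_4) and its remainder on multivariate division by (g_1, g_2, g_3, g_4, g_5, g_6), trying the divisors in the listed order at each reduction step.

S(g_3, g_4) = -v^3 + u^2 - uv + v^2 + u - v; remainder on division = 0.

lcm(LM(g_3), LM(g_4)) = uv^2.
S = (lcm/LT(g_3))·g_3 − (lcm/LT(g_4))·g_4 = -v^3 + u^2 - uv + v^2 + u - v.
Reduce S modulo (g_1, g_2, g_3, g_4, g_5, g_6) in that order:
  leading term v^3: subtract (-v)·g_4 from -v^3 + u^2 - uv + v^2 + u - v → u^2 + uv + u + v
  leading term u^2: subtract (-u)·g_5 from u^2 + uv + u + v → -uv + v
  leading term uv: subtract (1)·g_1 from -uv + v → -u - v
  leading term u: subtract (1)·g_5 from -u - v → v + 1
  leading term v: subtract (-1)·g_6 from v + 1 → 0
The remainder is 0, so this S-polynomial contributes no new basis element.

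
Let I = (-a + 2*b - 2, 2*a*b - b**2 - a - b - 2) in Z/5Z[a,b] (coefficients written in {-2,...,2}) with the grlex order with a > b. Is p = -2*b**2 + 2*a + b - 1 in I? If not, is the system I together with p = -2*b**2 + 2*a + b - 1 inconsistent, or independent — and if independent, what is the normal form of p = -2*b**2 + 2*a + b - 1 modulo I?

-2*b**2 + 2*a + b - 1 is independent of I; its normal form modulo I is 2*b.

First compute the reduced Gröbner basis of I by Buchberger's algorithm.
f_1 = -a + 2*b - 2, LT = a.
f_2 = 2*a*b - b**2 - a - b - 2, LT = a*b.

S(f_1,f_2): lcm = a*b. S = b**2 - 2*a + 1.
  leading term b**2: no divisor's leading term divides it; move b**2 to the remainder.
  leading term a: subtract (2)·f_1 from -2*a + 1 → b
  leading term b: no divisor's leading term divides it; move b to the remainder.
  remainder b**2 + b ≠ 0; add h_3 = b**2 + b to the basis.

The other S-polynomials (S(f_1,h_3), S(f_2,h_3)) all reduce to 0 modulo the current basis, so we have a Gröbner basis.
Inter-reduce: drop elements whose leading term is divisible by another's, tail-reduce, and make monic.
Reduced Gröbner basis: {b**2 + b, a - 2*b + 2}.
Label its elements g_1 = b**2 + b, g_2 = a - 2*b + 2.

Reduce p = -2*b**2 + 2*a + b - 1 modulo G:
  leading term b**2: subtract (-2)·g_1 from -2*b**2 + 2*a + b - 1 → 2*a - 2*b - 1
  leading term a: subtract (2)·g_2 from 2*a - 2*b - 1 → 2*b
  leading term b: no divisor's leading term divides it; move 2*b to the remainder.
  normal form = 2*b.
The normal form is nonzero, so p ∉ I. Since p minus its normal form lies in I, I + (p) = I + (r) where r = 2*b; decide whether this ideal is the whole ring.
Run Buchberger on G together with r (pairs among the g_i already reduce to 0 since G is a Gröbner basis):
g_1 = b**2 + b, LT = b**2.
g_2 = a - 2*b + 2, LT = a.
r = 2*b, LT = b.

The S-polynomials (S(g_1,g_2), S(g_1,r), S(g_2,r)) all reduce to 0 modulo the current basis, so we have a Gröbner basis.
Inter-reduce: drop elements whose leading term is divisible by another's, tail-reduce, and make monic.
Reduced Gröbner basis: {a + 2, b}.
The reduced Gröbner basis of I + (p) is {a + 2, b} ≠ {1}, a proper ideal, so the enlarged system stays consistent: p is independent of I, with normal form 2*b.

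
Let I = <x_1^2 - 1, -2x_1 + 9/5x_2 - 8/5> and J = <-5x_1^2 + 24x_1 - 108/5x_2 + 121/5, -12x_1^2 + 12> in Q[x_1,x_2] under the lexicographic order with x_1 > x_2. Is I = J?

Yes, the ideals are equal.

For a fixed monomial order, each ideal has a unique reduced Gröbner basis; comparing bases decides equality.
Buchberger on the first generating set:
f_1 = x_1^2 - 1, LT = x_1^2.
f_2 = -2x_1 + 9/5x_2 - 8/5, LT = x_1.

S(f_1,f_2): lcm = x_1^2. S = 9/10x_1x_2 - 4/5x_1 - 1.
  leading term x_1x_2: subtract (-9/20x_2)·f_2 from 9/10x_1x_2 - 4/5x_1 - 1 → -4/5x_1 + 81/100x_2^2 - 18/25x_2 - 1
  leading term x_1: subtract (2/5)·f_2 from -4/5x_1 + 81/100x_2^2 - 18/25x_2 - 1 → 81/100x_2^2 - 36/25x_2 - 9/25
  leading term x_2^2: no divisor's leading term divides it; move 81/100x_2^2 to the remainder.
  leading term x_2: no divisor's leading term divides it; move -36/25x_2 to the remainder.
  leading term 1: no divisor's leading term divides it; move -9/25 to the remainder.
  remainder 81/100x_2^2 - 36/25x_2 - 9/25 ≠ 0; add g_3 = 81/100x_2^2 - 36/25x_2 - 9/25 to the basis.

S(f_1,g_3): leading monomials are coprime, so the S-polynomial reduces to 0 (Buchberger's first criterion).
S(f_2,g_3): leading monomials are coprime, so the S-polynomial reduces to 0 (Buchberger's first criterion).
Every S-polynomial of the final basis reduces to 0, so we have a Gröbner basis.
Inter-reduce: drop elements whose leading term is divisible by another's, tail-reduce, and make monic.
Reduced Gröbner basis: {x_1 - 9/10x_2 + 4/5, x_2^2 - 16/9x_2 - 4/9}.

Buchberger on the second generating set:
h_1 = -5x_1^2 + 24x_1 - 108/5x_2 + 121/5, LT = x_1^2.
h_2 = -12x_1^2 + 12, LT = x_1^2.

S(h_1,h_2): lcm = x_1^2. S = -24/5x_1 + 108/25x_2 - 96/25.
  leading term x_1: no divisor's leading term divides it; move -24/5x_1 to the remainder.
  leading term x_2: no divisor's leading term divides it; move 108/25x_2 to the remainder.
  leading term 1: no divisor's leading term divides it; move -96/25 to the remainder.
  remainder -24/5x_1 + 108/25x_2 - 96/25 ≠ 0; add k_3 = -24/5x_1 + 108/25x_2 - 96/25 to the basis.

S(h_1,k_3): lcm = x_1^2. S = 9/10x_1x_2 - 28/5x_1 + 108/25x_2 - 121/25.
  leading term x_1x_2: subtract (-3/16x_2)·k_3 from 9/10x_1x_2 - 28/5x_1 + 108/25x_2 - 121/25 → -28/5x_1 + 81/100x_2^2 + 18/5x_2 - 121/25
  leading term x_1: subtract (7/6)·k_3 from -28/5x_1 + 81/100x_2^2 + 18/5x_2 - 121/25 → 81/100x_2^2 - 36/25x_2 - 9/25
  leading term x_2^2: no divisor's leading term divides it; move 81/100x_2^2 to the remainder.
  leading term x_2: no divisor's leading term divides it; move -36/25x_2 to the remainder.
  leading term 1: no divisor's leading term divides it; move -9/25 to the remainder.
  remainder 81/100x_2^2 - 36/25x_2 - 9/25 ≠ 0; add k_4 = 81/100x_2^2 - 36/25x_2 - 9/25 to the basis.

S(h_2,k_3): lcm = x_1^2. S = 9/10x_1x_2 - 4/5x_1 - 1.
  leading term x_1x_2: subtract (-3/16x_2)·k_3 from 9/10x_1x_2 - 4/5x_1 - 1 → -4/5x_1 + 81/100x_2^2 - 18/25x_2 - 1
  leading term x_1: subtract (1/6)·k_3 from -4/5x_1 + 81/100x_2^2 - 18/25x_2 - 1 → 81/100x_2^2 - 36/25x_2 - 9/25
  leading term x_2^2: subtract (1)·k_4 from 81/100x_2^2 - 36/25x_2 - 9/25 → 0
  remainder 0.

S(h_1,k_4): leading monomials are coprime, so the S-polynomial reduces to 0 (Buchberger's first criterion).
S(h_2,k_4): leading monomials are coprime, so the S-polynomial reduces to 0 (Buchberger's first criterion).
S(k_3,k_4): leading monomials are coprime, so the S-polynomial reduces to 0 (Buchberger's first criterion).
Every S-polynomial of the final basis reduces to 0, so we have a Gröbner basis.
Inter-reduce: drop elements whose leading term is divisible by another's, tail-reduce, and make monic.
Reduced Gröbner basis: {x_1 - 9/10x_2 + 4/5, x_2^2 - 16/9x_2 - 4/9}.

These coincide, so the ideals are equal.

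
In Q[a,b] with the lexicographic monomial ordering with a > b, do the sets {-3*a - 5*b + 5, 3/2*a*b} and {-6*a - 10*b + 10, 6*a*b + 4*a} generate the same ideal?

No, the ideals differ.

Equality of ideals is decidable: compute both reduced Gröbner bases (unique for the ordering) and check whether they agree.
Buchberger on the first generating set:
f_1 = -3*a - 5*b + 5, LT = a.
f_2 = 3/2*a*b, LT = a*b.

S(f_1,f_2): lcm = a*b. S = 5/3*b**2 - 5/3*b.
  leading term b**2: no divisor's leading term divides it; move 5/3*b**2 to the remainder.
  leading term b: no divisor's leading term divides it; move -5/3*b to the remainder.
  remainder 5/3*b**2 - 5/3*b ≠ 0; add g_3 = 5/3*b**2 - 5/3*b to the basis.

S(f_1,g_3): leading monomials are coprime, so the S-polynomial reduces to 0 (Buchberger's first criterion).
S(f_2,g_3): lcm = a*b**2. S = a*b.
  leading term a*b: subtract (-1/3*b)·f_1 from a*b → -5/3*b**2 + 5/3*b
  leading term b**2: subtract (-1)·g_3 from -5/3*b**2 + 5/3*b → 0
  remainder 0.

Every S-polynomial of the final basis reduces to 0, so we have a Gröbner basis.
Inter-reduce: drop elements whose leading term is divisible by another's, tail-reduce, and make monic.
Reduced Gröbner basis: {a + 5/3*b - 5/3, b**2 - b}.

Buchberger on the second generating set:
h_1 = -6*a - 10*b + 10, LT = a.
h_2 = 6*a*b + 4*a, LT = a*b.

S(h_1,h_2): lcm = a*b. S = -2/3*a + 5/3*b**2 - 5/3*b.
  leading term a: subtract (1/9)·h_1 from -2/3*a + 5/3*b**2 - 5/3*b → 5/3*b**2 - 5/9*b - 10/9
  leading term b**2: no divisor's leading term divides it; move 5/3*b**2 to the remainder.
  leading term b: no divisor's leading term divides it; move -5/9*b to the remainder.
  leading term 1: no divisor's leading term divides it; move -10/9 to the remainder.
  remainder 5/3*b**2 - 5/9*b - 10/9 ≠ 0; add k_3 = 5/3*b**2 - 5/9*b - 10/9 to the basis.

S(h_1,k_3): leading monomials are coprime, so the S-polynomial reduces to 0 (Buchberger's first criterion).
S(h_2,k_3): lcm = a*b**2. S = a*b + 2/3*a.
  leading term a*b: subtract (-1/6*b)·h_1 from a*b + 2/3*a → 2/3*a - 5/3*b**2 + 5/3*b
  leading term a: subtract (-1/9)·h_1 from 2/3*a - 5/3*b**2 + 5/3*b → -5/3*b**2 + 5/9*b + 10/9
  leading term b**2: subtract (-1)·k_3 from -5/3*b**2 + 5/9*b + 10/9 → 0
  remainder 0.

Every S-polynomial of the final basis reduces to 0, so we have a Gröbner basis.
Inter-reduce: drop elements whose leading term is divisible by another's, tail-reduce, and make monic.
Reduced Gröbner basis: {a + 5/3*b - 5/3, b**2 - 1/3*b - 2/3}.

The bases are distinct; the ideals are different.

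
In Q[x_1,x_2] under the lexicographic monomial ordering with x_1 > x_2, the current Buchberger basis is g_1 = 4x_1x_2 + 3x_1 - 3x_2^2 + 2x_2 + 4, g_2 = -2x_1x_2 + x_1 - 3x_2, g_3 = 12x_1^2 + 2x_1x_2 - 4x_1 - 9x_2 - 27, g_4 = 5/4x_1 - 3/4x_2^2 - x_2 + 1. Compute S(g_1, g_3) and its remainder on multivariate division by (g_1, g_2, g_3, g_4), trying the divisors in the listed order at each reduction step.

lcm(LM(g_1), LM(g_3)) = x_1^2x_2.
S = (lcm/LT(g_1))·g_1 − (lcm/LT(g_3))·g_3 = 3/4x_1^2 - 11/12x_1x_2^2 + 5/6x_1x_2 + x_1 + 3/4x_2^2 + 9/4x_2.
Reduce S modulo (g_1, g_2, g_3, g_4) in that order:
  leading term x_1^2: subtract (1/16)·g_3 from 3/4x_1^2 - 11/12x_1x_2^2 + 5/6x_1x_2 + x_1 + 3/4x_2^2 + 9/4x_2 → -11/12x_1x_2^2 + 17/24x_1x_2 + 5/4x_1 + 3/4x_2^2 + 45/16x_2 + 27/16
  leading term x_1x_2^2: subtract (-11/48x_2)·g_1 from -11/12x_1x_2^2 + 17/24x_1x_2 + 5/4x_1 + 3/4x_2^2 + 45/16x_2 + 27/16 → 67/48x_1x_2 + 5/4x_1 - 11/16x_2^3 + 29/24x_2^2 + 179/48x_2 + 27/16
  leading term x_1x_2: subtract (67/192)·g_1 from 67/48x_1x_2 + 5/4x_1 - 11/16x_2^3 + 29/24x_2^2 + 179/48x_2 + 27/16 → 13/64x_1 - 11/16x_2^3 + 433/192x_2^2 + 97/32x_2 + 7/24
  leading term x_1: subtract (13/80)·g_4 from 13/64x_1 - 11/16x_2^3 + 433/192x_2^2 + 97/32x_2 + 7/24 → -11/16x_2^3 + 1141/480x_2^2 + 511/160x_2 + 31/240
  leading term x_2^3: no divisor's leading term divides it; move -11/16x_2^3 to the remainder.
  leading term x_2^2: no divisor's leading term divides it; move 1141/480x_2^2 to the remainder.
  leading term x_2: no divisor's leading term divides it; move 511/160x_2 to the remainder.
  leading term 1: no divisor's leading term divides it; move 31/240 to the remainder.
The remainder -11/16x_2^3 + 1141/480x_2^2 + 511/160x_2 + 31/240 is nonzero, so it would be added as the next basis element.

S(g_1, g_3) = 3/4x_1^2 - 11/12x_1x_2^2 + 5/6x_1x_2 + x_1 + 3/4x_2^2 + 9/4x_2; remainder on division = -11/16x_2^3 + 1141/480x_2^2 + 511/160x_2 + 31/240.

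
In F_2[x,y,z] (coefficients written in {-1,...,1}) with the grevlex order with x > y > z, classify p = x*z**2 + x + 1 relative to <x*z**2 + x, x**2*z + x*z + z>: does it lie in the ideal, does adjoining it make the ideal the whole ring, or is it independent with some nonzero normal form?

Adjoining x*z**2 + x + 1 makes the ideal the whole ring: the system is inconsistent.

First compute the reduced Gröbner basis of I by Buchberger's algorithm.
f_1 = x*z**2 + x, LT = x*z**2.
f_2 = x**2*z + x*z + z, LT = x**2*z.

S(f_1,f_2): lcm = x**2*z**2. S = x*z**2 + x**2 + z**2.
  leading term x*z**2: subtract (1)·f_1 from x*z**2 + x**2 + z**2 → x**2 + z**2 + x
  leading term x**2: no divisor's leading term divides it; move x**2 to the remainder.
  leading term z**2: no divisor's leading term divides it; move z**2 to the remainder.
  leading term x: no divisor's leading term divides it; move x to the remainder.
  remainder x**2 + z**2 + x ≠ 0; add h_3 = x**2 + z**2 + x to the basis.

S(f_1,h_3): lcm = x**2*z**2. S = z**4 + x*z**2 + x**2.
  leading term z**4: no divisor's leading term divides it; move z**4 to the remainder.
  leading term x*z**2: subtract (1)·f_1 from x*z**2 + x**2 → x**2 + x
  leading term x**2: subtract (1)·h_3 from x**2 + x → z**2
  leading term z**2: no divisor's leading term divides it; move z**2 to the remainder.
  remainder z**4 + z**2 ≠ 0; add h_4 = z**4 + z**2 to the basis.

S(f_2,h_3): lcm = x**2*z. S = z**3 + z.
  leading term z**3: no divisor's leading term divides it; move z**3 to the remainder.
  leading term z: no divisor's leading term divides it; move z to the remainder.
  remainder z**3 + z ≠ 0; add h_5 = z**3 + z to the basis.

S(f_1,h_4): lcm = x*z**4. S = 0.
  remainder 0.

S(f_2,h_4): lcm = x**2*z**4. S = x*z**4 + x**2*z**2 + z**4.
  leading term x*z**4: subtract (z**2)·f_1 from x*z**4 + x**2*z**2 + z**4 → x**2*z**2 + z**4 + x*z**2
  leading term x**2*z**2: subtract (x)·f_1 from x**2*z**2 + z**4 + x*z**2 → z**4 + x*z**2 + x**2
  leading term z**4: subtract (1)·h_4 from z**4 + x*z**2 + x**2 → x*z**2 + x**2 + z**2
  leading term x*z**2: subtract (1)·f_1 from x*z**2 + x**2 + z**2 → x**2 + z**2 + x
  leading term x**2: subtract (1)·h_3 from x**2 + z**2 + x → 0
  remainder 0.

S(h_3,h_4): leading monomials are coprime, so the S-polynomial reduces to 0 (Buchberger's first criterion).
S(f_1,h_5): lcm = x*z**3. S = 0.
  remainder 0.

S(f_2,h_5): lcm = x**2*z**3. S = x*z**3 + x**2*z + z**3.
  leading term x*z**3: subtract (z)·f_1 from x*z**3 + x**2*z + z**3 → x**2*z + z**3 + x*z
  leading term x**2*z: subtract (1)·f_2 from x**2*z + z**3 + x*z → z**3 + z
  leading term z**3: subtract (1)·h_5 from z**3 + z → 0
  remainder 0.

S(h_3,h_5): leading monomials are coprime, so the S-polynomial reduces to 0 (Buchberger's first criterion).
S(h_4,h_5): lcm = z**4. S = 0.
  remainder 0.

Every S-polynomial of the final basis reduces to 0, so we have a Gröbner basis.
Inter-reduce: drop elements whose leading term is divisible by another's, tail-reduce, and make monic.
Reduced Gröbner basis: {x*z**2 + x, z**3 + z, x**2 + z**2 + x}.
Label its elements g_1 = x*z**2 + x, g_2 = z**3 + z, g_3 = x**2 + z**2 + x.

Reduce p = x*z**2 + x + 1 modulo G:
  leading term x*z**2: subtract (1)·g_1 from x*z**2 + x + 1 → 1
  leading term 1: no divisor's leading term divides it; move 1 to the remainder.
  normal form = 1.
The normal form is nonzero, so p ∉ I. Since p minus its normal form lies in I, I + (p) = I + (r) where r = 1; decide whether this ideal is the whole ring.
Here r = 1 is a nonzero constant, hence a unit: 1 ∈ I + (p), the Gröbner basis of I + (p) is {1}, and the enlarged system has no common solution — adjoining p is inconsistent.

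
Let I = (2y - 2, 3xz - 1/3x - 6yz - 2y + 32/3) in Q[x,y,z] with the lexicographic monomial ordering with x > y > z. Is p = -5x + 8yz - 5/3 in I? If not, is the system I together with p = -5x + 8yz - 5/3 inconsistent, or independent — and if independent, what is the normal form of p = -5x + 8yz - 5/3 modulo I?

-5x + 8yz - 5/3 is independent of I; its normal form modulo I is -5x + 8z - 5/3.

First compute the reduced Gröbner basis of I by Buchberger's algorithm.
f_1 = 2y - 2, LT = y.
f_2 = 3xz - 1/3x - 6yz - 2y + 32/3, LT = xz.

The S-polynomials (S(f_1,f_2)) all reduce to 0 modulo the current basis, so we have a Gröbner basis.
Inter-reduce: drop elements whose leading term is divisible by another's, tail-reduce, and make monic.
Reduced Gröbner basis: {xz - 1/9x - 2z + 26/9, y - 1}.
Label its elements g_1 = xz - 1/9x - 2z + 26/9, g_2 = y - 1.

Reduce p = -5x + 8yz - 5/3 modulo G:
  leading term x: no divisor's leading term divides it; move -5x to the remainder.
  leading term yz: subtract (8z)·g_2 from 8yz - 5/3 → 8z - 5/3
  leading term z: no divisor's leading term divides it; move 8z to the remainder.
  leading term 1: no divisor's leading term divides it; move -5/3 to the remainder.
  normal form = -5x + 8z - 5/3.
The normal form is nonzero, so p ∉ I. Since p minus its normal form lies in I, I + (p) = I + (r) where r = -5x + 8z - 5/3; decide whether this ideal is the whole ring.
Run Buchberger on G together with r (pairs among the g_i already reduce to 0 since G is a Gröbner basis):
g_1 = xz - 1/9x - 2z + 26/9, LT = xz.
g_2 = y - 1, LT = y.
r = -5x + 8z - 5/3, LT = x.

S(g_1,r): lcm = xz. S = -1/9x + 8/5z^2 - 7/3z + 26/9.
  leading term x: subtract (1/45)·r from -1/9x + 8/5z^2 - 7/3z + 26/9 → 8/5z^2 - 113/45z + 79/27
  leading term z^2: no divisor's leading term divides it; move 8/5z^2 to the remainder.
  leading term z: no divisor's leading term divides it; move -113/45z to the remainder.
  leading term 1: no divisor's leading term divides it; move 79/27 to the remainder.
  remainder 8/5z^2 - 113/45z + 79/27 ≠ 0; add m_4 = 8/5z^2 - 113/45z + 79/27 to the basis.

The other S-polynomials (S(g_1,g_2), S(g_2,r), S(g_1,m_4), S(g_2,m_4), S(r,m_4)) all reduce to 0 modulo the current basis, so we have a Gröbner basis.
Inter-reduce: drop elements whose leading term is divisible by another's, tail-reduce, and make monic.
Reduced Gröbner basis: {x - 8/5z + 1/3, y - 1, z^2 - 113/72z + 395/216}.
The reduced Gröbner basis of I + (p) is {x - 8/5z + 1/3, y - 1, z^2 - 113/72z + 395/216} ≠ {1}, a proper ideal, so the enlarged system stays consistent: p is independent of I, with normal form -5x + 8z - 5/3.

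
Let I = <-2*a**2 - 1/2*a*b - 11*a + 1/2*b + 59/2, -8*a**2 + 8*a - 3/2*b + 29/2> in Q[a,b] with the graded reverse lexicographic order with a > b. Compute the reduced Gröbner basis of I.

Buchberger's algorithm terminates because the ascending chain of leading-term ideals stabilizes.

f_1 = -2*a**2 - 1/2*a*b - 11*a + 1/2*b + 59/2, LT = a**2.
f_2 = -8*a**2 + 8*a - 3/2*b + 29/2, LT = a**2.

S(f_1,f_2): lcm = a**2. S = 1/4*a*b + 13/2*a - 7/16*b - 207/16.
  reduce S modulo (f_1, f_2):
  remainder 1/4*a*b + 13/2*a - 7/16*b - 207/16 ≠ 0; add g_3 = 1/4*a*b + 13/2*a - 7/16*b - 207/16 to the basis.

S(f_1,g_3): lcm = a**2*b. S = 1/4*a*b**2 - 26*a**2 + 29/4*a*b - 1/4*b**2 + 207/4*a - 59/4*b.
  reduce S modulo (f_1, f_2, g_3):
  remainder 3/16*b**2 + 25/4*a + 35/8*b - 133/16 ≠ 0; add g_4 = 3/16*b**2 + 25/4*a + 35/8*b - 133/16 to the basis.

The other S-polynomials (S(f_2,g_3), S(f_1,g_4), S(f_2,g_4), S(g_3,g_4)) all reduce to 0 modulo the current basis, so we have a Gröbner basis.
Inter-reduce: drop elements whose leading term is divisible by another's, tail-reduce, and make monic.

G = {a**2 - a + 3/16*b - 29/16, a*b + 26*a - 7/4*b - 207/4, b**2 + 100/3*a + 70/3*b - 133/3}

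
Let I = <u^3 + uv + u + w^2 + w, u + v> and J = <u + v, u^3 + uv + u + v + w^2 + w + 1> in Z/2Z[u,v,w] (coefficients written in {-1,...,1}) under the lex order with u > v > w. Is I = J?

Since reduced Gröbner bases are canonical representatives of ideals under a given ordering, it suffices to compute and compare them.
Buchberger on the first generating set:
f_1 = u^3 + uv + u + w^2 + w, LT = u^3.
f_2 = u + v, LT = u.

S(f_1,f_2): lcm = u^3. S = u^2v + uv + u + w^2 + w.
  leading term u^2v: subtract (uv)·f_2 from u^2v + uv + u + w^2 + w → uv^2 + uv + u + w^2 + w
  leading term uv^2: subtract (v^2)·f_2 from uv^2 + uv + u + w^2 + w → uv + u + v^3 + w^2 + w
  leading term uv: subtract (v)·f_2 from uv + u + v^3 + w^2 + w → u + v^3 + v^2 + w^2 + w
  leading term u: subtract (1)·f_2 from u + v^3 + v^2 + w^2 + w → v^3 + v^2 + v + w^2 + w
  leading term v^3: no divisor's leading term divides it; move v^3 to the remainder.
  leading term v^2: no divisor's leading term divides it; move v^2 to the remainder.
  leading term v: no divisor's leading term divides it; move v to the remainder.
  leading term w^2: no divisor's leading term divides it; move w^2 to the remainder.
  leading term w: no divisor's leading term divides it; move w to the remainder.
  remainder v^3 + v^2 + v + w^2 + w ≠ 0; add g_3 = v^3 + v^2 + v + w^2 + w to the basis.

The other S-polynomials (S(f_1,g_3), S(f_2,g_3)) all reduce to 0 modulo the current basis, so we have a Gröbner basis.
Inter-reduce: drop elements whose leading term is divisible by another's, tail-reduce, and make monic.
Reduced Gröbner basis: {u + v, v^3 + v^2 + v + w^2 + w}.

Buchberger on the second generating set:
h_1 = u + v, LT = u.
h_2 = u^3 + uv + u + v + w^2 + w + 1, LT = u^3.

S(h_1,h_2): lcm = u^3. S = u^2v + uv + u + v + w^2 + w + 1.
  leading term u^2v: subtract (uv)·h_1 from u^2v + uv + u + v + w^2 + w + 1 → uv^2 + uv + u + v + w^2 + w + 1
  leading term uv^2: subtract (v^2)·h_1 from uv^2 + uv + u + v + w^2 + w + 1 → uv + u + v^3 + v + w^2 + w + 1
  leading term uv: subtract (v)·h_1 from uv + u + v^3 + v + w^2 + w + 1 → u + v^3 + v^2 + v + w^2 + w + 1
  leading term u: subtract (1)·h_1 from u + v^3 + v^2 + v + w^2 + w + 1 → v^3 + v^2 + w^2 + w + 1
  leading term v^3: no divisor's leading term divides it; move v^3 to the remainder.
  leading term v^2: no divisor's leading term divides it; move v^2 to the remainder.
  leading term w^2: no divisor's leading term divides it; move w^2 to the remainder.
  leading term w: no divisor's leading term divides it; move w to the remainder.
  leading term 1: no divisor's leading term divides it; move 1 to the remainder.
  remainder v^3 + v^2 + w^2 + w + 1 ≠ 0; add k_3 = v^3 + v^2 + w^2 + w + 1 to the basis.

The other S-polynomials (S(h_1,k_3), S(h_2,k_3)) all reduce to 0 modulo the current basis, so we have a Gröbner basis.
Inter-reduce: drop elements whose leading term is divisible by another's, tail-reduce, and make monic.
Reduced Gröbner basis: {u + v, v^3 + v^2 + w^2 + w + 1}.

The bases are distinct; the ideals are different.

No, the ideals differ.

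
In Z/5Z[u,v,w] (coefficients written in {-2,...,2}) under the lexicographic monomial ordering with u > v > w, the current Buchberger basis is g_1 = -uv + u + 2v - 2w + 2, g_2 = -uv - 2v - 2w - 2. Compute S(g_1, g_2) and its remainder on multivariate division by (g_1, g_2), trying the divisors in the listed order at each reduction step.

lcm(LM(g_1), LM(g_2)) = uv.
S = (lcm/LT(g_1))·g_1 − (lcm/LT(g_2))·g_2 = -u + v + 1.
Reduce S modulo (g_1, g_2) in that order:
  leading term u: no divisor's leading term divides it; move -u to the remainder.
  leading term v: no divisor's leading term divides it; move v to the remainder.
  leading term 1: no divisor's leading term divides it; move 1 to the remainder.
The remainder -u + v + 1 is nonzero, so it would be added as the next basis element.

S(g_1, g_2) = -u + v + 1; remainder on division = -u + v + 1.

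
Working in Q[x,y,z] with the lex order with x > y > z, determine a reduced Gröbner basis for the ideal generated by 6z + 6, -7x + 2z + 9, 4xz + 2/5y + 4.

G = {x - 1, y, z + 1}

f_1 = 6z + 6, LT = z.
f_2 = -7x + 2z + 9, LT = x.
f_3 = 4xz + 2/5y + 4, LT = xz.

S(f_1,f_3): lcm = xz. S = x - 1/10y - 1.
  reduce S modulo (f_1, f_2, f_3):
  remainder -1/10y ≠ 0; add g_4 = -1/10y to the basis.

The other S-polynomials (S(f_1,f_2), S(f_2,f_3), S(f_1,g_4), S(f_2,g_4), S(f_3,g_4)) all reduce to 0 modulo the current basis, so we have a Gröbner basis.
Inter-reduce: drop elements whose leading term is divisible by another's, tail-reduce, and make monic.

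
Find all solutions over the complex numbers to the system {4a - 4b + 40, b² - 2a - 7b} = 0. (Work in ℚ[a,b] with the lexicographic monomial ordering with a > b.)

Compute a lex Gröbner basis by Buchberger's algorithm.
f_1 = 4a - 4b + 40, LT = a.
f_2 = -2a + b² - 7b, LT = a.

S(f_1,f_2): lcm = a. S = ½b² - 9/2b + 10.
  leading term b²: no divisor's leading term divides it; move ½b² to the remainder.
  leading term b: no divisor's leading term divides it; move -9/2b to the remainder.
  leading term 1: no divisor's leading term divides it; move 10 to the remainder.
  remainder ½b² - 9/2b + 10 ≠ 0; add h_3 = ½b² - 9/2b + 10 to the basis.

The other S-polynomials (S(f_1,h_3), S(f_2,h_3)) all reduce to 0 modulo the current basis, so we have a Gröbner basis.
Inter-reduce: drop elements whose leading term is divisible by another's, tail-reduce, and make monic.
Reduced Gröbner basis: {a - b + 10, b² - 9b + 20}.

From the last basis element, b² - 9b + 20 = 0, so b takes values in {4, 5}. Each choice, substituted upward through the basis, yields the corresponding point(s) of the solution set.
  b = 4: the earlier basis element becomes a + 6 = 0, giving a = -6 — point (-6, 4).
  b = 5: the earlier basis element becomes a + 5 = 0, giving a = -5 — point (-5, 5).
Substituting each solution back into the original system confirms all equations vanish.

{(-6, 4), (-5, 5)}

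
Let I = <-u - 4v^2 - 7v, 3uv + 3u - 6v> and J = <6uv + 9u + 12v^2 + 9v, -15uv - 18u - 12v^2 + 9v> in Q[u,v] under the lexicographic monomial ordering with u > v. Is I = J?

Since reduced Gröbner bases are canonical representatives of ideals under a given ordering, it suffices to compute and compare them.
Buchberger on the first generating set:
f_1 = -u - 4v^2 - 7v, LT = u.
f_2 = 3uv + 3u - 6v, LT = uv.

S(f_1,f_2): lcm = uv. S = -u + 4v^3 + 7v^2 + 2v.
  leading term u: subtract (1)·f_1 from -u + 4v^3 + 7v^2 + 2v → 4v^3 + 11v^2 + 9v
  leading term v^3: no divisor's leading term divides it; move 4v^3 to the remainder.
  leading term v^2: no divisor's leading term divides it; move 11v^2 to the remainder.
  leading term v: no divisor's leading term divides it; move 9v to the remainder.
  remainder 4v^3 + 11v^2 + 9v ≠ 0; add g_3 = 4v^3 + 11v^2 + 9v to the basis.

The other S-polynomials (S(f_1,g_3), S(f_2,g_3)) all reduce to 0 modulo the current basis, so we have a Gröbner basis.
Inter-reduce: drop elements whose leading term is divisible by another's, tail-reduce, and make monic.
Reduced Gröbner basis: {u + 4v^2 + 7v, v^3 + 11/4v^2 + 9/4v}.

Buchberger on the second generating set:
h_1 = 6uv + 9u + 12v^2 + 9v, LT = uv.
h_2 = -15uv - 18u - 12v^2 + 9v, LT = uv.

S(h_1,h_2): lcm = uv. S = 3/10u + 6/5v^2 + 21/10v.
  leading term u: no divisor's leading term divides it; move 3/10u to the remainder.
  leading term v^2: no divisor's leading term divides it; move 6/5v^2 to the remainder.
  leading term v: no divisor's leading term divides it; move 21/10v to the remainder.
  remainder 3/10u + 6/5v^2 + 21/10v ≠ 0; add k_3 = 3/10u + 6/5v^2 + 21/10v to the basis.

S(h_1,k_3): lcm = uv. S = 3/2u - 4v^3 - 5v^2 + 3/2v.
  leading term u: subtract (5)·k_3 from 3/2u - 4v^3 - 5v^2 + 3/2v → -4v^3 - 11v^2 - 9v
  leading term v^3: no divisor's leading term divides it; move -4v^3 to the remainder.
  leading term v^2: no divisor's leading term divides it; move -11v^2 to the remainder.
  leading term v: no divisor's leading term divides it; move -9v to the remainder.
  remainder -4v^3 - 11v^2 - 9v ≠ 0; add k_4 = -4v^3 - 11v^2 - 9v to the basis.

The other S-polynomials (S(h_2,k_3), S(h_1,k_4), S(h_2,k_4), S(k_3,k_4)) all reduce to 0 modulo the current basis, so we have a Gröbner basis.
Inter-reduce: drop elements whose leading term is divisible by another's, tail-reduce, and make monic.
Reduced Gröbner basis: {u + 4v^2 + 7v, v^3 + 11/4v^2 + 9/4v}.

Same reduced basis, so the two generating sets span the same ideal.

Yes, the ideals are equal.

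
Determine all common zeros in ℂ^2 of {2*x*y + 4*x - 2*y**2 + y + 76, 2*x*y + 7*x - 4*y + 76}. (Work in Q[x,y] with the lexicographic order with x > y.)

{(-4, 4), (-3 - 10*sqrt(2)*I, -5/2 - 2*sqrt(2)*I), (-3 + 10*sqrt(2)*I, -5/2 + 2*sqrt(2)*I)}

Compute a lex Gröbner basis by Buchberger's algorithm.
f_1 = 2*x*y + 4*x - 2*y**2 + y + 76, LT = x*y.
f_2 = 2*x*y + 7*x - 4*y + 76, LT = x*y.

S(f_1,f_2): lcm = x*y. S = -3/2*x - y**2 + 5/2*y.
  leading term x: no divisor's leading term divides it; move -3/2*x to the remainder.
  leading term y**2: no divisor's leading term divides it; move -y**2 to the remainder.
  leading term y: no divisor's leading term divides it; move 5/2*y to the remainder.
  remainder -3/2*x - y**2 + 5/2*y ≠ 0; add h_3 = -3/2*x - y**2 + 5/2*y to the basis.

S(f_1,h_3): lcm = x*y. S = 2*x - 2/3*y**3 + 2/3*y**2 + 1/2*y + 38.
  leading term x: subtract (-4/3)·h_3 from 2*x - 2/3*y**3 + 2/3*y**2 + 1/2*y + 38 → -2/3*y**3 - 2/3*y**2 + 23/6*y + 38
  leading term y**3: no divisor's leading term divides it; move -2/3*y**3 to the remainder.
  leading term y**2: no divisor's leading term divides it; move -2/3*y**2 to the remainder.
  leading term y: no divisor's leading term divides it; move 23/6*y to the remainder.
  leading term 1: no divisor's leading term divides it; move 38 to the remainder.
  remainder -2/3*y**3 - 2/3*y**2 + 23/6*y + 38 ≠ 0; add h_4 = -2/3*y**3 - 2/3*y**2 + 23/6*y + 38 to the basis.

The other S-polynomials (S(f_2,h_3), S(f_1,h_4), S(f_2,h_4), S(h_3,h_4)) all reduce to 0 modulo the current basis, so we have a Gröbner basis.
Inter-reduce: drop elements whose leading term is divisible by another's, tail-reduce, and make monic.
Reduced Gröbner basis: {x + 2/3*y**2 - 5/3*y, y**3 + y**2 - 23/4*y - 57}.

The lex basis is triangular: the last element involves only y. Solving y**3 + y**2 - 23/4*y - 57 = 0 gives y ∈ {4, -5/2 - 2*sqrt(2)*I, -5/2 + 2*sqrt(2)*I}; substituting each value into the earlier elements determines the remaining variables.
  y = 4: the earlier basis element becomes x + 4 = 0, giving x = -4 — point (-4, 4).
  y = -5/2 - 2*sqrt(2)*I: the earlier basis element becomes x + 3 + 10*sqrt(2)*I = 0, giving x = -3 - 10*sqrt(2)*I — point (-3 - 10*sqrt(2)*I, -5/2 - 2*sqrt(2)*I).
  y = -5/2 + 2*sqrt(2)*I: the earlier basis element becomes x + 3 - 10*sqrt(2)*I = 0, giving x = -3 + 10*sqrt(2)*I — point (-3 + 10*sqrt(2)*I, -5/2 + 2*sqrt(2)*I).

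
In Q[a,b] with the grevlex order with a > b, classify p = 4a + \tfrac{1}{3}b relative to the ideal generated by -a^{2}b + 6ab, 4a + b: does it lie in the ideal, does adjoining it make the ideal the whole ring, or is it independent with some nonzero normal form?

First compute the reduced Gröbner basis of I by Buchberger's algorithm.
f_1 = -a^{2}b + 6ab, LT = a^{2}b.
f_2 = 4a + b, LT = a.

S(f_1,f_2): lcm = a^{2}b. S = -\tfrac{1}{4}ab^{2} - 6ab.
  leading term ab^{2}: subtract (-\tfrac{1}{16}b^{2})·f_2 from -\tfrac{1}{4}ab^{2} - 6ab → \tfrac{1}{16}b^{3} - 6ab
  leading term b^{3}: no divisor's leading term divides it; move \tfrac{1}{16}b^{3} to the remainder.
  leading term ab: subtract (-\tfrac{3}{2}b)·f_2 from -6ab → \tfrac{3}{2}b^{2}
  leading term b^{2}: no divisor's leading term divides it; move \tfrac{3}{2}b^{2} to the remainder.
  remainder \tfrac{1}{16}b^{3} + \tfrac{3}{2}b^{2} ≠ 0; add h_3 = \tfrac{1}{16}b^{3} + \tfrac{3}{2}b^{2} to the basis.

The other S-polynomials (S(f_1,h_3), S(f_2,h_3)) all reduce to 0 modulo the current basis, so we have a Gröbner basis.
Inter-reduce: drop elements whose leading term is divisible by another's, tail-reduce, and make monic.
Reduced Gröbner basis: {b^{3} + 24b^{2}, a + \tfrac{1}{4}b}.
Label its elements g_1 = b^{3} + 24b^{2}, g_2 = a + \tfrac{1}{4}b.

Reduce p = 4a + \tfrac{1}{3}b modulo G:
  leading term a: subtract (4)·g_2 from 4a + \tfrac{1}{3}b → -\tfrac{2}{3}b
  leading term b: no divisor's leading term divides it; move -\tfrac{2}{3}b to the remainder.
  normal form = -\tfrac{2}{3}b.
The normal form is nonzero, so p ∉ I. Since p minus its normal form lies in I, I + (p) = I + (r) where r = -\tfrac{2}{3}b; decide whether this ideal is the whole ring.
Run Buchberger on G together with r (pairs among the g_i already reduce to 0 since G is a Gröbner basis):
g_1 = b^{3} + 24b^{2}, LT = b^{3}.
g_2 = a + \tfrac{1}{4}b, LT = a.
r = -\tfrac{2}{3}b, LT = b.

The S-polynomials (S(g_1,g_2), S(g_1,r), S(g_2,r)) all reduce to 0 modulo the current basis, so we have a Gröbner basis.
Inter-reduce: drop elements whose leading term is divisible by another's, tail-reduce, and make monic.
Reduced Gröbner basis: {a, b}.
The reduced Gröbner basis of I + (p) is {a, b} ≠ {1}, a proper ideal, so the enlarged system stays consistent: p is independent of I, with normal form -\tfrac{2}{3}b.

4a + \tfrac{1}{3}b is independent of I; its normal form modulo I is -\tfrac{2}{3}b.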